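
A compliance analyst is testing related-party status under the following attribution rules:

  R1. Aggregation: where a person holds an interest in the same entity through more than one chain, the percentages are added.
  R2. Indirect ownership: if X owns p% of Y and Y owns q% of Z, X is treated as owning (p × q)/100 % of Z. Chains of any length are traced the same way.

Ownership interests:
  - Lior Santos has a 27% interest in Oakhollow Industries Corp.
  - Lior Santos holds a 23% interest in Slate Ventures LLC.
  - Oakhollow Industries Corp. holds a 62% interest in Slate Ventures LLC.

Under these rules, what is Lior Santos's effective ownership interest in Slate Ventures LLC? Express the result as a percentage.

39.74%

Chain via Oakhollow Industries Corp. (R2): 27% × 62% = 16.74% of Slate Ventures LLC.
Direct interest in Slate Ventures LLC: 23%.
Aggregating (R1): 16.74% + 23% = 39.74%.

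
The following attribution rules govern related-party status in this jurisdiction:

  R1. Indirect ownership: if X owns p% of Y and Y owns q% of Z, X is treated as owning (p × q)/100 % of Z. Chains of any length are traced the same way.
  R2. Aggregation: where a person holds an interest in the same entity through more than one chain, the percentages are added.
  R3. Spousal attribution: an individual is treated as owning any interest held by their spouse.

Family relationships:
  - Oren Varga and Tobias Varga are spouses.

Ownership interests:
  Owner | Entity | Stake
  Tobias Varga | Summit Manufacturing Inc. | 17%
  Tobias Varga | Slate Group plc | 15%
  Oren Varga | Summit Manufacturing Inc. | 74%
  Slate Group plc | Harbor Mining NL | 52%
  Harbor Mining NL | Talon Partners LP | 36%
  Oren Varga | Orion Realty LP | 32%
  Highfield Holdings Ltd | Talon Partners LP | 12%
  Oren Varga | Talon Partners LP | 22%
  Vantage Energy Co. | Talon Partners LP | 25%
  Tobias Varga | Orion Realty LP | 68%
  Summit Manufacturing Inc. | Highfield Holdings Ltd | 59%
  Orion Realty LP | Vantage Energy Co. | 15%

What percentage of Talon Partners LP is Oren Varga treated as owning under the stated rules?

35.0008%

By spousal attribution (R3), Oren Varga is treated as also owning Tobias Varga's interest in Summit Manufacturing Inc, giving 74% + 17% = 91%.
By spousal attribution (R3), Oren Varga is treated as also owning Tobias Varga's interest in Orion Realty LP, giving 32% + 68% = 100%.
By spousal attribution (R3), Oren Varga is treated as owning Tobias Varga's 15% interest in Slate Group plc.
Chain via Summit Manufacturing Inc. → Highfield Holdings Ltd (R1): 91% × 59% × 12% = 6.4428% of Talon Partners LP.
Chain via Orion Realty LP → Vantage Energy Co. (R1): 100% × 15% × 25% = 3.75% of Talon Partners LP.
Direct interest in Talon Partners LP: 22%.
Chain via Slate Group plc → Harbor Mining NL (R1): 15% × 52% × 36% = 2.808% of Talon Partners LP.
Aggregating (R2): 6.4428% + 3.75% + 22% + 2.808% = 35.0008%.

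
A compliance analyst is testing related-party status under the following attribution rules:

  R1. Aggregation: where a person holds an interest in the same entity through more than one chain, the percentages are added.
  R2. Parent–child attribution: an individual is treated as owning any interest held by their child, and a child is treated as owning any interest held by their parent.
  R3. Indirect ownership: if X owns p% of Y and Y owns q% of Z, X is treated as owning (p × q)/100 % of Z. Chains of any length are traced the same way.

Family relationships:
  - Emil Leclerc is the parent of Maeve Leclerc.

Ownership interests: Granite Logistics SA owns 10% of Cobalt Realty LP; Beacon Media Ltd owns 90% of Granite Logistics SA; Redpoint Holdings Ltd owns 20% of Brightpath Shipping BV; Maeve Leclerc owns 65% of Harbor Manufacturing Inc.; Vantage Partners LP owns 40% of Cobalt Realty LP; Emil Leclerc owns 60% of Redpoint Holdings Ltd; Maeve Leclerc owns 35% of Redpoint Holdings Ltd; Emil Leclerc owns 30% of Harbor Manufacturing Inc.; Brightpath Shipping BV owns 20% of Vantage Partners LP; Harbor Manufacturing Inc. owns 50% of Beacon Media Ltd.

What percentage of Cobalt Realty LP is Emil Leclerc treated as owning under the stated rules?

5.795%

By parent–child attribution (R2), Emil Leclerc is treated as also owning Maeve Leclerc's interest in Redpoint Holdings Ltd, giving 60% + 35% = 95%.
By parent–child attribution (R2), Emil Leclerc is treated as also owning Maeve Leclerc's interest in Harbor Manufacturing Inc, giving 30% + 65% = 95%.
Chain via Redpoint Holdings Ltd → Brightpath Shipping BV → Vantage Partners LP (R3): 95% × 20% × 20% × 40% = 1.52% of Cobalt Realty LP.
Chain via Harbor Manufacturing Inc. → Beacon Media Ltd → Granite Logistics SA (R3): 95% × 50% × 90% × 10% = 4.275% of Cobalt Realty LP.
Aggregating (R1): 1.52% + 4.275% = 5.795%.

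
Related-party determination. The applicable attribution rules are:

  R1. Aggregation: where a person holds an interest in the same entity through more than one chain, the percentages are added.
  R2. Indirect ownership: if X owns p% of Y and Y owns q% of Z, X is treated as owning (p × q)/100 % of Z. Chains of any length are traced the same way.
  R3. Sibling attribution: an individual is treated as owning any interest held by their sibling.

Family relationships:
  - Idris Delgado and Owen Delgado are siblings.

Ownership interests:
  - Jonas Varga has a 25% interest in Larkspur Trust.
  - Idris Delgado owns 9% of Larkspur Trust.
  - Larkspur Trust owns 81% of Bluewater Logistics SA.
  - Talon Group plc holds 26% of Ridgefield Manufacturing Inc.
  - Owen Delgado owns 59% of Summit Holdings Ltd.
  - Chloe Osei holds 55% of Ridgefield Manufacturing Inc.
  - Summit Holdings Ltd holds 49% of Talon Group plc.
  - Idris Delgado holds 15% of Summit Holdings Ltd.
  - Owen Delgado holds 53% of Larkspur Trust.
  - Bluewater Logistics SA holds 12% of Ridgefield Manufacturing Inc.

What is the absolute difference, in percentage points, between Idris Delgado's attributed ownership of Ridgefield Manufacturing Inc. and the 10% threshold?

5.454

By sibling attribution (R3), Idris Delgado is treated as also owning Owen Delgado's interest in Summit Holdings Ltd, giving 15% + 59% = 74%.
By sibling attribution (R3), Idris Delgado is treated as also owning Owen Delgado's interest in Larkspur Trust, giving 9% + 53% = 62%.
Chain via Summit Holdings Ltd → Talon Group plc (R2): 74% × 49% × 26% = 9.4276% of Ridgefield Manufacturing Inc.
Chain via Larkspur Trust → Bluewater Logistics SA (R2): 62% × 81% × 12% = 6.0264% of Ridgefield Manufacturing Inc.
Aggregating (R1): 9.4276% + 6.0264% = 15.454%.
15.454% exceeds the 10% threshold by 5.454 percentage points.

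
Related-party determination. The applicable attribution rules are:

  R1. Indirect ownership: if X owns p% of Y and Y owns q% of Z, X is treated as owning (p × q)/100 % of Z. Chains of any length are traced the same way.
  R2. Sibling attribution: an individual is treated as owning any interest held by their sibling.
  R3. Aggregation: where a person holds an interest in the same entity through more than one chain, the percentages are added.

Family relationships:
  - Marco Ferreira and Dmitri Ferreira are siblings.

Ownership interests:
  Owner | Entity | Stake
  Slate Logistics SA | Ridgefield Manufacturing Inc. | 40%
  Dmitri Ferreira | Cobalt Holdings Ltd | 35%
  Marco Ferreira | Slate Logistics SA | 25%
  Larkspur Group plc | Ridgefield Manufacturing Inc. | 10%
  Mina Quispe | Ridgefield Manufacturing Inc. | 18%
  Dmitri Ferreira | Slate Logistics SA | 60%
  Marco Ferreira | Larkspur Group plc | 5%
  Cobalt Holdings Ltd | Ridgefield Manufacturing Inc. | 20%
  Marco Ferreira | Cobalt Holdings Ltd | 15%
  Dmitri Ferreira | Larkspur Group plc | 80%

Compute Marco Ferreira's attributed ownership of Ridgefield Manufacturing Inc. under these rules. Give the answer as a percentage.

52.5%

By sibling attribution (R2), Marco Ferreira is treated as also owning Dmitri Ferreira's interest in Slate Logistics SA, giving 25% + 60% = 85%.
By sibling attribution (R2), Marco Ferreira is treated as also owning Dmitri Ferreira's interest in Larkspur Group plc, giving 5% + 80% = 85%.
By sibling attribution (R2), Marco Ferreira is treated as also owning Dmitri Ferreira's interest in Cobalt Holdings Ltd, giving 15% + 35% = 50%.
Chain via Slate Logistics SA (R1): 85% × 40% = 34% of Ridgefield Manufacturing Inc.
Chain via Larkspur Group plc (R1): 85% × 10% = 8.5% of Ridgefield Manufacturing Inc.
Chain via Cobalt Holdings Ltd (R1): 50% × 20% = 10% of Ridgefield Manufacturing Inc.
Aggregating (R3): 34% + 8.5% + 10% = 52.5%.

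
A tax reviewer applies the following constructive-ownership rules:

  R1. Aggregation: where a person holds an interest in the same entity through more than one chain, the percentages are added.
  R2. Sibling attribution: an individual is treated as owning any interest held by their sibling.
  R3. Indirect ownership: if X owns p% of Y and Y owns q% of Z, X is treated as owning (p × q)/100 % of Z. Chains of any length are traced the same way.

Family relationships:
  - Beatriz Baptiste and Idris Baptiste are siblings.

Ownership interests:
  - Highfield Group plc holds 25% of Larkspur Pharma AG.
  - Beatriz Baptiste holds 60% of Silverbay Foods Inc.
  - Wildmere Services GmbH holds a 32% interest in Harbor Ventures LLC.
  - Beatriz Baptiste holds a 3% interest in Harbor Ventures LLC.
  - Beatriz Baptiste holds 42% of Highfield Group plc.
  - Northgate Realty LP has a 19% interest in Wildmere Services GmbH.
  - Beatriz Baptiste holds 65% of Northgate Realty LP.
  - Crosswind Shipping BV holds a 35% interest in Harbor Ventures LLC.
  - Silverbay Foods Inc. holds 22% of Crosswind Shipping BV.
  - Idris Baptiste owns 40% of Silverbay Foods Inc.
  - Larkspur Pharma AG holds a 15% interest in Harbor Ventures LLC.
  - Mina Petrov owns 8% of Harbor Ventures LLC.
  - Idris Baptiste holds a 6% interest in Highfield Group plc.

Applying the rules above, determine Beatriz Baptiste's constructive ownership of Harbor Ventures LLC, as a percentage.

16.452%

By sibling attribution (R2), Beatriz Baptiste is treated as also owning Idris Baptiste's interest in Highfield Group plc, giving 42% + 6% = 48%.
By sibling attribution (R2), Beatriz Baptiste is treated as also owning Idris Baptiste's interest in Silverbay Foods Inc, giving 60% + 40% = 100%.
Chain via Northgate Realty LP → Wildmere Services GmbH (R3): 65% × 19% × 32% = 3.952% of Harbor Ventures LLC.
Chain via Highfield Group plc → Larkspur Pharma AG (R3): 48% × 25% × 15% = 1.8% of Harbor Ventures LLC.
Chain via Silverbay Foods Inc. → Crosswind Shipping BV (R3): 100% × 22% × 35% = 7.7% of Harbor Ventures LLC.
Direct interest in Harbor Ventures LLC: 3%.
Aggregating (R1): 3.952% + 1.8% + 7.7% + 3% = 16.452%.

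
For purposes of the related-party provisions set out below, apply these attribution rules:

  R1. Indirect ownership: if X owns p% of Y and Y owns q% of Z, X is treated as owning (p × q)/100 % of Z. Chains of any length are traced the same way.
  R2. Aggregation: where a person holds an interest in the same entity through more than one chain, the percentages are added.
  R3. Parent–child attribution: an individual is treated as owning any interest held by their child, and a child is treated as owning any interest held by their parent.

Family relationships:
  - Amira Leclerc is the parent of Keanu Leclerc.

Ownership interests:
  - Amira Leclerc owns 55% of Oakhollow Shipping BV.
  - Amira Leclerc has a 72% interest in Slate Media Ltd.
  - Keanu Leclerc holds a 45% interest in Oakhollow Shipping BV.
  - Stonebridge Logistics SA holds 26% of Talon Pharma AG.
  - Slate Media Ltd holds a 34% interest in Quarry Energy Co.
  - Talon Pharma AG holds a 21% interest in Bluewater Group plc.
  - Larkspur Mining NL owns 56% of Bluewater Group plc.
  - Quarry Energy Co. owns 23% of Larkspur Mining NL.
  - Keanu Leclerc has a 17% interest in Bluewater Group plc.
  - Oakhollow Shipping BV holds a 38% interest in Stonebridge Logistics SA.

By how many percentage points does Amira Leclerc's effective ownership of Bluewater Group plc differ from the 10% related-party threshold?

By parent–child attribution (R3), Amira Leclerc is treated as also owning Keanu Leclerc's interest in Oakhollow Shipping BV, giving 55% + 45% = 100%.
By parent–child attribution (R3), Amira Leclerc is treated as owning Keanu Leclerc's 17% interest in Bluewater Group plc.
Chain via Oakhollow Shipping BV → Stonebridge Logistics SA → Talon Pharma AG (R1): 100% × 38% × 26% × 21% = 2.0748% of Bluewater Group plc.
Chain via Slate Media Ltd → Quarry Energy Co. → Larkspur Mining NL (R1): 72% × 34% × 23% × 56% = 3.153024% of Bluewater Group plc.
Direct interest in Bluewater Group plc: 17%.
Aggregating (R2): 2.0748% + 3.153024% + 17% = 22.227824%.
22.227824% exceeds the 10% threshold by 12.227824 percentage points.

12.227824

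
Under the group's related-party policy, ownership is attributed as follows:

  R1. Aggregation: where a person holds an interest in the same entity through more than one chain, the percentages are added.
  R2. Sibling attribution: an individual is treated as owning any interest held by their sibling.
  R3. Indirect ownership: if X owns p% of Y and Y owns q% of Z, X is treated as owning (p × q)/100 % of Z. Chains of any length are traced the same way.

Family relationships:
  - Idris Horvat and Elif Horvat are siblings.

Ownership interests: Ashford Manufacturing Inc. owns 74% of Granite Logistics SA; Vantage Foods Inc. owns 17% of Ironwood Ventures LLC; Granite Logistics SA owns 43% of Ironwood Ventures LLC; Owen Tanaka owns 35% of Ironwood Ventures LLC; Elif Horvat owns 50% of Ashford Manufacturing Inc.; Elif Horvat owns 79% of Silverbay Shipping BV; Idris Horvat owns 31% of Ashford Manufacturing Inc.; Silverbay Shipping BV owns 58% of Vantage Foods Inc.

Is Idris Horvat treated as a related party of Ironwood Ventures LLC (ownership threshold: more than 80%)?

No

By sibling attribution (R2), Idris Horvat is treated as also owning Elif Horvat's interest in Ashford Manufacturing Inc, giving 31% + 50% = 81%.
By sibling attribution (R2), Idris Horvat is treated as owning Elif Horvat's 79% interest in Silverbay Shipping BV.
Chain via Ashford Manufacturing Inc. → Granite Logistics SA (R3): 81% × 74% × 43% = 25.7742% of Ironwood Ventures LLC.
Chain via Silverbay Shipping BV → Vantage Foods Inc. (R3): 79% × 58% × 17% = 7.7894% of Ironwood Ventures LLC.
Aggregating (R1): 25.7742% + 7.7894% = 33.5636%.
33.5636% does not exceed the 80% threshold, so Idris is not a related party to Ironwood Ventures LLC.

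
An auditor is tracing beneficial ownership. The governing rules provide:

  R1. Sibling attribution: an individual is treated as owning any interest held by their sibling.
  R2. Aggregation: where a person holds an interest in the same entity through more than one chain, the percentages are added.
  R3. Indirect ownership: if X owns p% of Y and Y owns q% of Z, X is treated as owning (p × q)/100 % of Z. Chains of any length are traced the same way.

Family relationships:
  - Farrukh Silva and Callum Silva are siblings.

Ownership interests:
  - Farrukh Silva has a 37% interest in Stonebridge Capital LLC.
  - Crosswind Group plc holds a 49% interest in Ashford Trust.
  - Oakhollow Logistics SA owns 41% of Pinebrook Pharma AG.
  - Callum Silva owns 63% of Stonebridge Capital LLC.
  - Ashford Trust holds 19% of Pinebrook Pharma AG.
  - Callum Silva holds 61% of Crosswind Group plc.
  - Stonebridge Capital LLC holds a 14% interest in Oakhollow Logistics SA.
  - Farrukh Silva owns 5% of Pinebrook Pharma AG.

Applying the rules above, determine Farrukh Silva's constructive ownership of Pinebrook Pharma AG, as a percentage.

16.4191%

By sibling attribution (R1), Farrukh Silva is treated as also owning Callum Silva's interest in Stonebridge Capital LLC, giving 37% + 63% = 100%.
By sibling attribution (R1), Farrukh Silva is treated as owning Callum Silva's 61% interest in Crosswind Group plc.
Chain via Stonebridge Capital LLC → Oakhollow Logistics SA (R3): 100% × 14% × 41% = 5.74% of Pinebrook Pharma AG.
Direct interest in Pinebrook Pharma AG: 5%.
Chain via Crosswind Group plc → Ashford Trust (R3): 61% × 49% × 19% = 5.6791% of Pinebrook Pharma AG.
Aggregating (R2): 5.74% + 5% + 5.6791% = 16.4191%.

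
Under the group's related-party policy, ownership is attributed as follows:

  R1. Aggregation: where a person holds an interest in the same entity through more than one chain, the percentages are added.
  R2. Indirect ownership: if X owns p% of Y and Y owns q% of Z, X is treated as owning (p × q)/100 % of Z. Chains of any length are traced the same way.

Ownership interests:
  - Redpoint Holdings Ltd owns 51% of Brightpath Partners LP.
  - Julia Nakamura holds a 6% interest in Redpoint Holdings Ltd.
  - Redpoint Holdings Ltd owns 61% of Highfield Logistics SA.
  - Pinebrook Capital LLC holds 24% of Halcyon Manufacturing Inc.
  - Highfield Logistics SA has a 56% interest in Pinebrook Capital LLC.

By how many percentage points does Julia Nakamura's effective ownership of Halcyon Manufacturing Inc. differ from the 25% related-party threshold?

Chain via Redpoint Holdings Ltd → Highfield Logistics SA → Pinebrook Capital LLC (R2): 6% × 61% × 56% × 24% = 0.491904% of Halcyon Manufacturing Inc.
0.491904% falls short of the 25% threshold by 24.508096 percentage points.

24.508096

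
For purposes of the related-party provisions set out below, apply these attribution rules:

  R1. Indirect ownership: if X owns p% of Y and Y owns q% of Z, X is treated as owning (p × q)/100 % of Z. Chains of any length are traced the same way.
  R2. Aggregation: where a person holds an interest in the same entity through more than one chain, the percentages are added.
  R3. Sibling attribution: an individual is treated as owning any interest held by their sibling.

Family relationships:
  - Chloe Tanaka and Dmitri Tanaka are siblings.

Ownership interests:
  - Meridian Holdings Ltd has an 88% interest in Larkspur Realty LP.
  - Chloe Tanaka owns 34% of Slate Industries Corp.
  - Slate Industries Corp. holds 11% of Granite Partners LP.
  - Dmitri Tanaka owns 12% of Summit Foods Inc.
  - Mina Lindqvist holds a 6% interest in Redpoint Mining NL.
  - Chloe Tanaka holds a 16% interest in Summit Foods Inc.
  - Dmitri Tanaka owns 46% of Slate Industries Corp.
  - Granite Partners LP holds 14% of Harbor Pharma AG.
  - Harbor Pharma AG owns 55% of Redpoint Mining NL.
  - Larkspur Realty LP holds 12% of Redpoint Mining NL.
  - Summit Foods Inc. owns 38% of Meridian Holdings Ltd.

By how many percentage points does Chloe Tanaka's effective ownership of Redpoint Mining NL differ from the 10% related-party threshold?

By sibling attribution (R3), Chloe Tanaka is treated as also owning Dmitri Tanaka's interest in Slate Industries Corp, giving 34% + 46% = 80%.
By sibling attribution (R3), Chloe Tanaka is treated as also owning Dmitri Tanaka's interest in Summit Foods Inc, giving 16% + 12% = 28%.
Chain via Slate Industries Corp. → Granite Partners LP → Harbor Pharma AG (R1): 80% × 11% × 14% × 55% = 0.6776% of Redpoint Mining NL.
Chain via Summit Foods Inc. → Meridian Holdings Ltd → Larkspur Realty LP (R1): 28% × 38% × 88% × 12% = 1.123584% of Redpoint Mining NL.
Aggregating (R2): 0.6776% + 1.123584% = 1.801184%.
1.801184% falls short of the 10% threshold by 8.198816 percentage points.

8.198816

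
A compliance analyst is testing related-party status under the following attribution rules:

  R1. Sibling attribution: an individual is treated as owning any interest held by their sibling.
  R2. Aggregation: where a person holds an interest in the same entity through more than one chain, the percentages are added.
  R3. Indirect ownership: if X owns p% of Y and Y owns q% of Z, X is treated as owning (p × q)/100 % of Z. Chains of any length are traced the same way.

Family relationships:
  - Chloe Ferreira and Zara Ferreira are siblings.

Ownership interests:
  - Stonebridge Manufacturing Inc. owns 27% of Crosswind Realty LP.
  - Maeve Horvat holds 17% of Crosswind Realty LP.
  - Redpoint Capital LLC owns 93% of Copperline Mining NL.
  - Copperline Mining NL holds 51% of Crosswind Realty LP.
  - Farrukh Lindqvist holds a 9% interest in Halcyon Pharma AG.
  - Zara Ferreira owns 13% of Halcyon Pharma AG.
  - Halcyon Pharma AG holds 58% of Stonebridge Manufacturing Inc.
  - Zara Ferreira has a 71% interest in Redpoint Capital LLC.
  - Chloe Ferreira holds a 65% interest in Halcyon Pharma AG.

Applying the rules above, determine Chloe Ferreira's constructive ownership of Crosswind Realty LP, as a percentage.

By sibling attribution (R1), Chloe Ferreira is treated as also owning Zara Ferreira's interest in Halcyon Pharma AG, giving 65% + 13% = 78%.
By sibling attribution (R1), Chloe Ferreira is treated as owning Zara Ferreira's 71% interest in Redpoint Capital LLC.
Chain via Halcyon Pharma AG → Stonebridge Manufacturing Inc. (R3): 78% × 58% × 27% = 12.2148% of Crosswind Realty LP.
Chain via Redpoint Capital LLC → Copperline Mining NL (R3): 71% × 93% × 51% = 33.6753% of Crosswind Realty LP.
Aggregating (R2): 12.2148% + 33.6753% = 45.8901%.

45.8901%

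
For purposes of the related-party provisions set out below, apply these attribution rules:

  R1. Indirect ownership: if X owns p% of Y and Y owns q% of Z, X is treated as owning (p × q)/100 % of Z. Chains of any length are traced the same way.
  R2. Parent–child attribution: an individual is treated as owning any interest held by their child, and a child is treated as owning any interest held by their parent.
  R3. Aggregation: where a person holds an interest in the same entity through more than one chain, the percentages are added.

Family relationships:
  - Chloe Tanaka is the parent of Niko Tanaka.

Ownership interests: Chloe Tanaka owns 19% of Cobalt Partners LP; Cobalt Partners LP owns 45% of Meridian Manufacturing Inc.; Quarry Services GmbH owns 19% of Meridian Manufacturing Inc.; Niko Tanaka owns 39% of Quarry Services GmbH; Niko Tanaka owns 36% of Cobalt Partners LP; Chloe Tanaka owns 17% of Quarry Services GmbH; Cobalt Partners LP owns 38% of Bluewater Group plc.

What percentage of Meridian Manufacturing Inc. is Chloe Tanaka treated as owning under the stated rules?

By parent–child attribution (R2), Chloe Tanaka is treated as also owning Niko Tanaka's interest in Cobalt Partners LP, giving 19% + 36% = 55%.
By parent–child attribution (R2), Chloe Tanaka is treated as also owning Niko Tanaka's interest in Quarry Services GmbH, giving 17% + 39% = 56%.
Chain via Cobalt Partners LP (R1): 55% × 45% = 24.75% of Meridian Manufacturing Inc.
Chain via Quarry Services GmbH (R1): 56% × 19% = 10.64% of Meridian Manufacturing Inc.
Aggregating (R3): 24.75% + 10.64% = 35.39%.

35.39%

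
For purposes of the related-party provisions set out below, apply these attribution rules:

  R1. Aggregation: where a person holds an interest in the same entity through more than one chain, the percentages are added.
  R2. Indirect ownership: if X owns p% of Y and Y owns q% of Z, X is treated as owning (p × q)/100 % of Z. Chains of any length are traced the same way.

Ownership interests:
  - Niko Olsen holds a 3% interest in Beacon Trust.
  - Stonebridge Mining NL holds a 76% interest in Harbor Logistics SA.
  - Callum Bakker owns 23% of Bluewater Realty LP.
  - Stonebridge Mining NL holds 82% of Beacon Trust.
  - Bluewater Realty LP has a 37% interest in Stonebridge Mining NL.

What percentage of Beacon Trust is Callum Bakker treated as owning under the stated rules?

6.9782%

Chain via Bluewater Realty LP → Stonebridge Mining NL (R2): 23% × 37% × 82% = 6.9782% of Beacon Trust.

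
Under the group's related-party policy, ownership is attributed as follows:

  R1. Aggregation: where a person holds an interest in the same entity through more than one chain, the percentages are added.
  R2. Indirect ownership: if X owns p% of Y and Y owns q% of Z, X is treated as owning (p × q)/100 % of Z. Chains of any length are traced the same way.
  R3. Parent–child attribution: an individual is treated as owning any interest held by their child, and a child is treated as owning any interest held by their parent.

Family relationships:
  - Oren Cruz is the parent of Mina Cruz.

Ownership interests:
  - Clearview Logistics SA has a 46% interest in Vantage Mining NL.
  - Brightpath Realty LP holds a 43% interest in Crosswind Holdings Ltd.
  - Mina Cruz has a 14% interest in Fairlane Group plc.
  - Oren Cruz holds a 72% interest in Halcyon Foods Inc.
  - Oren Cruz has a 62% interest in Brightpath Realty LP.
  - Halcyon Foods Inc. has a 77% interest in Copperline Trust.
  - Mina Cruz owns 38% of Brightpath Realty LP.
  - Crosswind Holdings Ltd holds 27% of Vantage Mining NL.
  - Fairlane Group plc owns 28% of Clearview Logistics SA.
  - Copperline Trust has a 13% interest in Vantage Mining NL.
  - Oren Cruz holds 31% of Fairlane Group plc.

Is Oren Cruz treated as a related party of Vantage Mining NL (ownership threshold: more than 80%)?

By parent–child attribution (R3), Oren Cruz is treated as also owning Mina Cruz's interest in Fairlane Group plc, giving 31% + 14% = 45%.
By parent–child attribution (R3), Oren Cruz is treated as also owning Mina Cruz's interest in Brightpath Realty LP, giving 62% + 38% = 100%.
Chain via Fairlane Group plc → Clearview Logistics SA (R2): 45% × 28% × 46% = 5.796% of Vantage Mining NL.
Chain via Halcyon Foods Inc. → Copperline Trust (R2): 72% × 77% × 13% = 7.2072% of Vantage Mining NL.
Chain via Brightpath Realty LP → Crosswind Holdings Ltd (R2): 100% × 43% × 27% = 11.61% of Vantage Mining NL.
Aggregating (R1): 5.796% + 7.2072% + 11.61% = 24.6132%.
24.6132% does not exceed the 80% threshold, so Oren is not a related party to Vantage Mining NL.

No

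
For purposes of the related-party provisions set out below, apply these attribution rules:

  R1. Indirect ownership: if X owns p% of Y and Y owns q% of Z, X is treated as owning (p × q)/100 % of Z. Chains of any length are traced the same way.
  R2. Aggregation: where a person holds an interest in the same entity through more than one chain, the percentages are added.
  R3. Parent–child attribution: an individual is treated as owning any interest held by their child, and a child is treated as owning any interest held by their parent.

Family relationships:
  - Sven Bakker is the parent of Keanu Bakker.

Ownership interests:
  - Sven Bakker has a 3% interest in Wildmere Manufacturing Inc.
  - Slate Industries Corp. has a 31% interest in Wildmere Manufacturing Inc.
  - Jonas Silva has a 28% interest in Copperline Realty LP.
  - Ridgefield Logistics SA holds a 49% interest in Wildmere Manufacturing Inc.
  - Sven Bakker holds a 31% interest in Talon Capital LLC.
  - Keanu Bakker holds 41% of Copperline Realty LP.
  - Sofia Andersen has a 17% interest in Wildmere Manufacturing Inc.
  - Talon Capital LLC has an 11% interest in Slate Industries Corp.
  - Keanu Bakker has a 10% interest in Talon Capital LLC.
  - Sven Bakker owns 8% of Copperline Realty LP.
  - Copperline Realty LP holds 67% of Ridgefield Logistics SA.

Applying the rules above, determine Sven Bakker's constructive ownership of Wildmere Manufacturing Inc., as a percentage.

By parent–child attribution (R3), Sven Bakker is treated as also owning Keanu Bakker's interest in Copperline Realty LP, giving 8% + 41% = 49%.
By parent–child attribution (R3), Sven Bakker is treated as also owning Keanu Bakker's interest in Talon Capital LLC, giving 31% + 10% = 41%.
Chain via Copperline Realty LP → Ridgefield Logistics SA (R1): 49% × 67% × 49% = 16.0867% of Wildmere Manufacturing Inc.
Chain via Talon Capital LLC → Slate Industries Corp. (R1): 41% × 11% × 31% = 1.3981% of Wildmere Manufacturing Inc.
Direct interest in Wildmere Manufacturing Inc: 3%.
Aggregating (R2): 16.0867% + 1.3981% + 3% = 20.4848%.

20.4848%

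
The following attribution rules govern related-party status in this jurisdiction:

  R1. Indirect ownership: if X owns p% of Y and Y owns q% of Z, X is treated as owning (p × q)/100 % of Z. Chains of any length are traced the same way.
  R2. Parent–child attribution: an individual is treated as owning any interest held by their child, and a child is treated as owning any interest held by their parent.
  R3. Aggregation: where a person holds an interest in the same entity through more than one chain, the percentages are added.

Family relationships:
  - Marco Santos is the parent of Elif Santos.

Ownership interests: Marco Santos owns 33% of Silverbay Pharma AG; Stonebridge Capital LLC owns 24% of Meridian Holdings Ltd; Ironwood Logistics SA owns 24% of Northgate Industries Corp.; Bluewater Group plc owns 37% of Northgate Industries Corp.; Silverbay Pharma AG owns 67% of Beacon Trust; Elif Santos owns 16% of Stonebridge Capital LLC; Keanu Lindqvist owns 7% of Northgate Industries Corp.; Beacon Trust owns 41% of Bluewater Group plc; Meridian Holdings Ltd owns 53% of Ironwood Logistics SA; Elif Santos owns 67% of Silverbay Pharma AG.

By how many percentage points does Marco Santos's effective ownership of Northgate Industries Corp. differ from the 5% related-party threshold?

5.652348

By parent–child attribution (R2), Marco Santos is treated as also owning Elif Santos's interest in Silverbay Pharma AG, giving 33% + 67% = 100%.
By parent–child attribution (R2), Marco Santos is treated as owning Elif Santos's 16% interest in Stonebridge Capital LLC.
Chain via Silverbay Pharma AG → Beacon Trust → Bluewater Group plc (R1): 100% × 67% × 41% × 37% = 10.1639% of Northgate Industries Corp.
Chain via Stonebridge Capital LLC → Meridian Holdings Ltd → Ironwood Logistics SA (R1): 16% × 24% × 53% × 24% = 0.488448% of Northgate Industries Corp.
Aggregating (R3): 10.1639% + 0.488448% = 10.652348%.
10.652348% exceeds the 5% threshold by 5.652348 percentage points.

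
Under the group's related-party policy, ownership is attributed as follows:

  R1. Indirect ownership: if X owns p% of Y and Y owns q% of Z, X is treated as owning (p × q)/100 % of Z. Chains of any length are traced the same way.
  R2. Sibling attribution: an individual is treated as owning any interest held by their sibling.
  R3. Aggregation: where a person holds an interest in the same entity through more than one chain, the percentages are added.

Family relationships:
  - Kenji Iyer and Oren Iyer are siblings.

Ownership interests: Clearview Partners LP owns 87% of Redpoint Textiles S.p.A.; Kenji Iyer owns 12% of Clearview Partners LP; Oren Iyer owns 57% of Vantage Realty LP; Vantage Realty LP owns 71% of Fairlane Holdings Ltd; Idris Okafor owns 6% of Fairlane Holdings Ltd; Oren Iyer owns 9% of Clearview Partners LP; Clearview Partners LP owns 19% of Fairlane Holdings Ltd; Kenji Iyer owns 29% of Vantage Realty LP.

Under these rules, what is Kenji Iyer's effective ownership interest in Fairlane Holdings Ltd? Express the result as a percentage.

By sibling attribution (R2), Kenji Iyer is treated as also owning Oren Iyer's interest in Vantage Realty LP, giving 29% + 57% = 86%.
By sibling attribution (R2), Kenji Iyer is treated as also owning Oren Iyer's interest in Clearview Partners LP, giving 12% + 9% = 21%.
Chain via Vantage Realty LP (R1): 86% × 71% = 61.06% of Fairlane Holdings Ltd.
Chain via Clearview Partners LP (R1): 21% × 19% = 3.99% of Fairlane Holdings Ltd.
Aggregating (R3): 61.06% + 3.99% = 65.05%.

65.05%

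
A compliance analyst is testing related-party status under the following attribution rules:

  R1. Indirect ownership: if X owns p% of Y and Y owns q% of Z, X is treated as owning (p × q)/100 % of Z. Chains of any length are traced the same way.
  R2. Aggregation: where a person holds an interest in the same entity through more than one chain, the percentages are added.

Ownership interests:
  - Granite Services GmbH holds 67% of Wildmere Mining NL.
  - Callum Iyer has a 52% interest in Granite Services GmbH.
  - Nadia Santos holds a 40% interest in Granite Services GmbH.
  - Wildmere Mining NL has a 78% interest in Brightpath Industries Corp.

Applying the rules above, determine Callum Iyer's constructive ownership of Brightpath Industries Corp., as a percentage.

Chain via Granite Services GmbH → Wildmere Mining NL (R1): 52% × 67% × 78% = 27.1752% of Brightpath Industries Corp.

27.1752%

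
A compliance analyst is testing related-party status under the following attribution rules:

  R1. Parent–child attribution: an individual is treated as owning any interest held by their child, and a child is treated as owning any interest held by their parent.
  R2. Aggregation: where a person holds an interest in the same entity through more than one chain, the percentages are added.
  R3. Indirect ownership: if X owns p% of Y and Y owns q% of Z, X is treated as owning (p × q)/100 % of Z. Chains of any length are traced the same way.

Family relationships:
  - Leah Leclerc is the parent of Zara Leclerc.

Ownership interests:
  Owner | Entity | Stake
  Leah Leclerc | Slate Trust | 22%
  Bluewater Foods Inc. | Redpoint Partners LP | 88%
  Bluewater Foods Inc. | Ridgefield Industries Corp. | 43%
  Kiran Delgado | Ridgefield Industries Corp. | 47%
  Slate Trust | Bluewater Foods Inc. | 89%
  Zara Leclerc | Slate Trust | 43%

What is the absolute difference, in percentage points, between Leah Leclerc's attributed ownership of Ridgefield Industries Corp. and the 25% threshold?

0.1245

By parent–child attribution (R1), Leah Leclerc is treated as also owning Zara Leclerc's interest in Slate Trust, giving 22% + 43% = 65%.
Chain via Slate Trust → Bluewater Foods Inc. (R3): 65% × 89% × 43% = 24.8755% of Ridgefield Industries Corp.
24.8755% falls short of the 25% threshold by 0.1245 percentage points.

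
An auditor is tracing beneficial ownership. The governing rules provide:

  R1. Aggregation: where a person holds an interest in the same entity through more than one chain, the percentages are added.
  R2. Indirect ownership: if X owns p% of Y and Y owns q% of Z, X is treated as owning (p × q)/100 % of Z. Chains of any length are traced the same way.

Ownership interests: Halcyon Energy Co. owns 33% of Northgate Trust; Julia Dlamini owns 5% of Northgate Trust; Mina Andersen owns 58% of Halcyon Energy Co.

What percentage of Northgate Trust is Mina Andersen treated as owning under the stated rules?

19.14%

Chain via Halcyon Energy Co. (R2): 58% × 33% = 19.14% of Northgate Trust.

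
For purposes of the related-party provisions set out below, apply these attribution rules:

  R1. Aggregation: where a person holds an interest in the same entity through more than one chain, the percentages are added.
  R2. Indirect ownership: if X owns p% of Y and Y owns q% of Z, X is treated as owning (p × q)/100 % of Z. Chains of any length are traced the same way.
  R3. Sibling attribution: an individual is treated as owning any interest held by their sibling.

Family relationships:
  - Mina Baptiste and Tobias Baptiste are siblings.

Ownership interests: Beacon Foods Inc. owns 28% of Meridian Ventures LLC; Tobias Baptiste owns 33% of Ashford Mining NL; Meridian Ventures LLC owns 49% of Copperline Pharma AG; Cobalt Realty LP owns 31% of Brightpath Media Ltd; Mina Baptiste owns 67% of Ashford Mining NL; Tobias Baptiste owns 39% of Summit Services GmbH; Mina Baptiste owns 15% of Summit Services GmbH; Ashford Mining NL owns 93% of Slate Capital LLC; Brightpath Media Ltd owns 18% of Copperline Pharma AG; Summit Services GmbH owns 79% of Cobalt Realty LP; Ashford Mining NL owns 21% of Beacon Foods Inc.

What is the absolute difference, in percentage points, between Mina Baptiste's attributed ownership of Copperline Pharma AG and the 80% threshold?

74.738372

By sibling attribution (R3), Mina Baptiste is treated as also owning Tobias Baptiste's interest in Ashford Mining NL, giving 67% + 33% = 100%.
By sibling attribution (R3), Mina Baptiste is treated as also owning Tobias Baptiste's interest in Summit Services GmbH, giving 15% + 39% = 54%.
Chain via Ashford Mining NL → Beacon Foods Inc. → Meridian Ventures LLC (R2): 100% × 21% × 28% × 49% = 2.8812% of Copperline Pharma AG.
Chain via Summit Services GmbH → Cobalt Realty LP → Brightpath Media Ltd (R2): 54% × 79% × 31% × 18% = 2.380428% of Copperline Pharma AG.
Aggregating (R1): 2.8812% + 2.380428% = 5.261628%.
5.261628% falls short of the 80% threshold by 74.738372 percentage points.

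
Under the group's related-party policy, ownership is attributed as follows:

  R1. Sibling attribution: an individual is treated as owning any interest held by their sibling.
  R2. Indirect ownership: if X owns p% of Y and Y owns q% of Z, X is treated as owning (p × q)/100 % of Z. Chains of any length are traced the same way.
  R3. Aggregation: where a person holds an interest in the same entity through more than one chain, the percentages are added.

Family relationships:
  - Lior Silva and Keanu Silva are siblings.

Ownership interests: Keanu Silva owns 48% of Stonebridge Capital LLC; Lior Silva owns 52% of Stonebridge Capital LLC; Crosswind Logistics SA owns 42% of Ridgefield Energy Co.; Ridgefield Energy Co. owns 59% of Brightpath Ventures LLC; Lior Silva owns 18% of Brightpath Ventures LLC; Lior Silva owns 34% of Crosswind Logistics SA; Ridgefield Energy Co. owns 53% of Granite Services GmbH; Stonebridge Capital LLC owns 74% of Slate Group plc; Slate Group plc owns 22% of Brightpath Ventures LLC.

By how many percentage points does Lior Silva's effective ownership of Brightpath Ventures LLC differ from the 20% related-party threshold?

By sibling attribution (R1), Lior Silva is treated as also owning Keanu Silva's interest in Stonebridge Capital LLC, giving 52% + 48% = 100%.
Chain via Stonebridge Capital LLC → Slate Group plc (R2): 100% × 74% × 22% = 16.28% of Brightpath Ventures LLC.
Chain via Crosswind Logistics SA → Ridgefield Energy Co. (R2): 34% × 42% × 59% = 8.4252% of Brightpath Ventures LLC.
Direct interest in Brightpath Ventures LLC: 18%.
Aggregating (R3): 16.28% + 8.4252% + 18% = 42.7052%.
42.7052% exceeds the 20% threshold by 22.7052 percentage points.

22.7052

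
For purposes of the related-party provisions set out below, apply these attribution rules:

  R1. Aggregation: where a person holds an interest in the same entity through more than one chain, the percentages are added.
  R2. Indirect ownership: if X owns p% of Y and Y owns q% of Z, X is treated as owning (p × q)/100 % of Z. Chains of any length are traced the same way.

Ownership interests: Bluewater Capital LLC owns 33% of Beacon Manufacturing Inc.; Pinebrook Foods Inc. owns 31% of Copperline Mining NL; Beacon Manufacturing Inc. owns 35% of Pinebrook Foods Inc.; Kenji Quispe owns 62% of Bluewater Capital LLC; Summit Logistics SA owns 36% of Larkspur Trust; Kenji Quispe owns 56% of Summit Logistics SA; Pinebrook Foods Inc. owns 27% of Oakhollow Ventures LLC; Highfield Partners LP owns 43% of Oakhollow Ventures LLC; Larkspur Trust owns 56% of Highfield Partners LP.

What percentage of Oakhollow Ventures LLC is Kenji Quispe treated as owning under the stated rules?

Chain via Bluewater Capital LLC → Beacon Manufacturing Inc. → Pinebrook Foods Inc. (R2): 62% × 33% × 35% × 27% = 1.93347% of Oakhollow Ventures LLC.
Chain via Summit Logistics SA → Larkspur Trust → Highfield Partners LP (R2): 56% × 36% × 56% × 43% = 4.854528% of Oakhollow Ventures LLC.
Aggregating (R1): 1.93347% + 4.854528% = 6.787998%.

6.787998%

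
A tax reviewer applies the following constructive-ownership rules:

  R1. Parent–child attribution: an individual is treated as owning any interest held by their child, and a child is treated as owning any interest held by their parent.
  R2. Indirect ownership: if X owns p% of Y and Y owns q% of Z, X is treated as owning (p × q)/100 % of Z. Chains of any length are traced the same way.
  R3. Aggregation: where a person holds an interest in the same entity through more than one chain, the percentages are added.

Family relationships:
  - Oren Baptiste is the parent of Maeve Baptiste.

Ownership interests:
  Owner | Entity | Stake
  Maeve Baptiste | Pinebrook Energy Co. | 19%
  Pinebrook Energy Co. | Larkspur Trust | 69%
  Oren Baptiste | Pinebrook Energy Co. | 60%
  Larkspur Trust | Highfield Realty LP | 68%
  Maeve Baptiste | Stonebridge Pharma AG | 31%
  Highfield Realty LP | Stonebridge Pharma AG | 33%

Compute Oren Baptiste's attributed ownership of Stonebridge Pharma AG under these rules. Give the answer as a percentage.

By parent–child attribution (R1), Oren Baptiste is treated as also owning Maeve Baptiste's interest in Pinebrook Energy Co, giving 60% + 19% = 79%.
By parent–child attribution (R1), Oren Baptiste is treated as owning Maeve Baptiste's 31% interest in Stonebridge Pharma AG.
Chain via Pinebrook Energy Co. → Larkspur Trust → Highfield Realty LP (R2): 79% × 69% × 68% × 33% = 12.232044% of Stonebridge Pharma AG.
Direct interest in Stonebridge Pharma AG: 31%.
Aggregating (R3): 12.232044% + 31% = 43.232044%.

43.232044%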